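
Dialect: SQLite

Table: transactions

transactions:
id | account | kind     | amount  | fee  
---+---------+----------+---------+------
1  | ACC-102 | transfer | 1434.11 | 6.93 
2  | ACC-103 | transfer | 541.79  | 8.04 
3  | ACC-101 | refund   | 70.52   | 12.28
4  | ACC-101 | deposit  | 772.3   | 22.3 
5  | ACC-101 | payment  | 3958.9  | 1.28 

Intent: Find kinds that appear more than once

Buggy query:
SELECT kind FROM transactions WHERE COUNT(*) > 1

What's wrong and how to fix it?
Bug: COUNT(*) is an aggregate and cannot be used in WHERE

Fix: GROUP BY kind, then filter groups with HAVING COUNT(*) > 1

Corrected query:
SELECT kind FROM transactions GROUP BY kind HAVING COUNT(*) > 1

Result:
kind    
--------
transfer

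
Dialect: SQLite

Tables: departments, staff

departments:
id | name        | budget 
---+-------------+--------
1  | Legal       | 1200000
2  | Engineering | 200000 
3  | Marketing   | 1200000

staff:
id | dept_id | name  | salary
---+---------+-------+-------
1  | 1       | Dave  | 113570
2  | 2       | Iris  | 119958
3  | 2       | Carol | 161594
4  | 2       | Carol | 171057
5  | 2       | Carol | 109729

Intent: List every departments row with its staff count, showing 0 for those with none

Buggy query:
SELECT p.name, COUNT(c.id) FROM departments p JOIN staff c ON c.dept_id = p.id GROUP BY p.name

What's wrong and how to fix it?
Bug: INNER JOIN drops departments rows that have no matching staff rows

Fix: Switch to LEFT JOIN to retain unmatched parent rows

Corrected query:
SELECT p.name, COUNT(c.id) FROM departments p LEFT JOIN staff c ON c.dept_id = p.id GROUP BY p.name

Result:
name        | COUNT(c.id)
------------+------------
Engineering | 4          
Legal       | 1          
Marketing   | 0          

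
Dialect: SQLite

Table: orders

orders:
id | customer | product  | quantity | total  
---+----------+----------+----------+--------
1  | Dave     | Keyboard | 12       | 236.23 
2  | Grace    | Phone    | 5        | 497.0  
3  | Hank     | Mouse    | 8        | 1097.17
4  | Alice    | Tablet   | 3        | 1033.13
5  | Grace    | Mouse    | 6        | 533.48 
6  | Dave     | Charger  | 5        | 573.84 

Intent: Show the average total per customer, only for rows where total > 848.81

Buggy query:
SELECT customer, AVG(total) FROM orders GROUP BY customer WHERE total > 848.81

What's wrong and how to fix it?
Bug: WHERE cannot follow GROUP BY

Fix: Place WHERE between FROM and GROUP BY

Corrected query:
SELECT customer, AVG(total) FROM orders WHERE total > 848.81 GROUP BY customer

Result:
customer | AVG(total)
---------+-----------
Alice    | 1033.13   
Hank     | 1097.17   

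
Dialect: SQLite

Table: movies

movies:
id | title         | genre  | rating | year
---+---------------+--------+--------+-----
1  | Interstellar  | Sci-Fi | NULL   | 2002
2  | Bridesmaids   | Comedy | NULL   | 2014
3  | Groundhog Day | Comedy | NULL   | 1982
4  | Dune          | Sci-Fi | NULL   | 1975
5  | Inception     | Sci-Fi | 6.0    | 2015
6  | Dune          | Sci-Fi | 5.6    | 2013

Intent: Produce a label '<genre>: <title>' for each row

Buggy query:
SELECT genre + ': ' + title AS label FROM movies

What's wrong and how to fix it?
Bug: SQLite uses || for string concatenation; + coerces text to numbers (yielding 0)

Fix: Use the || operator for string concatenation

Corrected query:
SELECT genre || ': ' || title AS label FROM movies

Result:
label                
---------------------
Sci-Fi: Interstellar 
Comedy: Bridesmaids  
Comedy: Groundhog Day
Sci-Fi: Dune         
Sci-Fi: Inception    
Sci-Fi: Dune         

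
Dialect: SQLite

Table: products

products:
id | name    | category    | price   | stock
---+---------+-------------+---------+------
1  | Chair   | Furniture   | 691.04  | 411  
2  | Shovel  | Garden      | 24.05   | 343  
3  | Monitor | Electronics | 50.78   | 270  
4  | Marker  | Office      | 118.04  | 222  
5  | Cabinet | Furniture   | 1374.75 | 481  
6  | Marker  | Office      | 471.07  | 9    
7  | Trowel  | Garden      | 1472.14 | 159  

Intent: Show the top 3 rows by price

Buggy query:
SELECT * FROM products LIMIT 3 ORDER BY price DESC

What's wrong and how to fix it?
Bug: LIMIT must come after ORDER BY

Fix: Sort with ORDER BY, then apply LIMIT

Corrected query:
SELECT * FROM products ORDER BY price DESC LIMIT 3

Result:
id | name    | category  | price   | stock
---+---------+-----------+---------+------
7  | Trowel  | Garden    | 1472.14 | 159  
5  | Cabinet | Furniture | 1374.75 | 481  
1  | Chair   | Furniture | 691.04  | 411  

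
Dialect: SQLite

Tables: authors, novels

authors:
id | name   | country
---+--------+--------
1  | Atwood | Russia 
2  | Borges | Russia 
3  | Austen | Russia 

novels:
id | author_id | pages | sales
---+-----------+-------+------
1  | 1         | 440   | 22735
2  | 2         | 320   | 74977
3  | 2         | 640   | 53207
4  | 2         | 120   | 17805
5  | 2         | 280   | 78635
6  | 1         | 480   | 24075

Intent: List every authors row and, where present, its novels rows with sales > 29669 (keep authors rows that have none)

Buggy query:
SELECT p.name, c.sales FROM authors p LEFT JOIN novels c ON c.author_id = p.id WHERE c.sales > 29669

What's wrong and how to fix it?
Bug: Filtering c.sales in WHERE discards the NULL rows produced by LEFT JOIN, turning it into an inner join

Fix: Put 'c.sales > 29669' in the JOIN's ON clause instead of WHERE

Corrected query:
SELECT p.name, c.sales FROM authors p LEFT JOIN novels c ON c.author_id = p.id AND c.sales > 29669

Result:
name   | sales
-------+------
Atwood | NULL 
Borges | 53207
Borges | 74977
Borges | 78635
Austen | NULL 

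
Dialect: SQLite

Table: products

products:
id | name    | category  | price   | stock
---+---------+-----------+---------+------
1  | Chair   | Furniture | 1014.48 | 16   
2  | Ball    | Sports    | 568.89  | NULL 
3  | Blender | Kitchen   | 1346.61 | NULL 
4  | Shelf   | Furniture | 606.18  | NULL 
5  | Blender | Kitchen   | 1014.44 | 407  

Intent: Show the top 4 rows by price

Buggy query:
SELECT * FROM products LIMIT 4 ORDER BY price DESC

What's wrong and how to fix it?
Bug: ORDER BY cannot follow LIMIT; LIMIT is the final clause

Fix: Sort with ORDER BY, then apply LIMIT

Corrected query:
SELECT * FROM products ORDER BY price DESC LIMIT 4

Result:
id | name    | category  | price   | stock
---+---------+-----------+---------+------
3  | Blender | Kitchen   | 1346.61 | NULL 
1  | Chair   | Furniture | 1014.48 | 16   
5  | Blender | Kitchen   | 1014.44 | 407  
4  | Shelf   | Furniture | 606.18  | NULL 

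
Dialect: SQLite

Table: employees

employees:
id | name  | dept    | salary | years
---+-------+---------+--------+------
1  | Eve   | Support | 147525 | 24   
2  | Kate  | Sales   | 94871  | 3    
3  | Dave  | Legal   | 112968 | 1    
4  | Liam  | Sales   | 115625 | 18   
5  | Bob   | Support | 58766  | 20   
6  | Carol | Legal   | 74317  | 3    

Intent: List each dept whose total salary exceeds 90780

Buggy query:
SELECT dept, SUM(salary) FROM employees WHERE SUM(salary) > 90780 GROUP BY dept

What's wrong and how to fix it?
Bug: WHERE runs before GROUP BY, so aggregates aren't available there

Fix: Use HAVING (which filters groups after aggregation) instead of WHERE

Corrected query:
SELECT dept, SUM(salary) FROM employees GROUP BY dept HAVING SUM(salary) > 90780

Result:
dept    | SUM(salary)
--------+------------
Legal   | 187285     
Sales   | 210496     
Support | 206291     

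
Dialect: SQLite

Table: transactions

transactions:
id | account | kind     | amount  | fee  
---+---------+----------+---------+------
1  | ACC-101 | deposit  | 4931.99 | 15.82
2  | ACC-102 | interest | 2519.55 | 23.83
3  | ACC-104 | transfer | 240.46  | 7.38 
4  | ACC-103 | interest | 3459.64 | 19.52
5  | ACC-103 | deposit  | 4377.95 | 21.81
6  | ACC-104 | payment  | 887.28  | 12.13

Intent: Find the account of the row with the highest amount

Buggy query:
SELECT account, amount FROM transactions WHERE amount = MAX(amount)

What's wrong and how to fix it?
Bug: WHERE is evaluated per row; an aggregate over the whole table isn't defined there

Fix: Wrap MAX in a scalar subquery so WHERE compares against a single value

Corrected query:
SELECT account, amount FROM transactions WHERE amount = (SELECT MAX(amount) FROM transactions)

Result:
account | amount 
--------+--------
ACC-101 | 4931.99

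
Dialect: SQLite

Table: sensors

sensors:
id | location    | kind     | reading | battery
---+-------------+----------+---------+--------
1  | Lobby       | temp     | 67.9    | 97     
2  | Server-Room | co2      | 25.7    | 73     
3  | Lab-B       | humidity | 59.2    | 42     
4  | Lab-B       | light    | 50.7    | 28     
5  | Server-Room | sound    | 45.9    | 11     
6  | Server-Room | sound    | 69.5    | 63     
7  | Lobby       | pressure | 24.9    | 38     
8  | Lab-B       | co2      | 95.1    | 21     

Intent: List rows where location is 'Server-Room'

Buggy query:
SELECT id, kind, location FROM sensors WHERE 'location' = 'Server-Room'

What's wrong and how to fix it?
Bug: 'location' in single quotes is a string literal, not the column; the comparison is literal-vs-literal and never true

Fix: Remove the quotes around the column name (or use double quotes for an identifier)

Corrected query:
SELECT id, kind, location FROM sensors WHERE location = 'Server-Room'

Result:
id | kind  | location   
---+-------+------------
2  | co2   | Server-Room
5  | sound | Server-Room
6  | sound | Server-Room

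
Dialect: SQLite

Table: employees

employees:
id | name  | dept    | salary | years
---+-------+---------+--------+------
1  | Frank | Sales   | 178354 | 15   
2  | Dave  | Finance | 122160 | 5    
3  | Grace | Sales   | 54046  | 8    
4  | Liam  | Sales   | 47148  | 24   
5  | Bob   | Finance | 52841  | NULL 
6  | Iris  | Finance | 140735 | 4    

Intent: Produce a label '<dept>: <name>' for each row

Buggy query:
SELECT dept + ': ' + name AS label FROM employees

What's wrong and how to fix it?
Bug: '+' is numeric addition; on text columns SQLite converts them to 0 instead of concatenating

Fix: Replace + with || to concatenate text

Corrected query:
SELECT dept || ': ' || name AS label FROM employees

Result:
label        
-------------
Sales: Frank 
Finance: Dave
Sales: Grace 
Sales: Liam  
Finance: Bob 
Finance: Iris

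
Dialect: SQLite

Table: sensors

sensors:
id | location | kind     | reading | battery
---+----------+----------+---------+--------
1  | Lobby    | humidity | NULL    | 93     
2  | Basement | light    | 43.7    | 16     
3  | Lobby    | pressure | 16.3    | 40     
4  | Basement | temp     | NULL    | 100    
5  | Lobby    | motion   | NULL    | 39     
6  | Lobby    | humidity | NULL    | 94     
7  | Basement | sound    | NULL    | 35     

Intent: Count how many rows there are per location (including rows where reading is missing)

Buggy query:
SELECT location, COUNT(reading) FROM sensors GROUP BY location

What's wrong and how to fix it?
Bug: COUNT(column) counts non-NULL values only; rows with NULL reading aren't counted

Fix: Use COUNT(*) to count all rows regardless of NULL

Corrected query:
SELECT location, COUNT(*) FROM sensors GROUP BY location

Result:
location | COUNT(*)
---------+---------
Basement | 3       
Lobby    | 4       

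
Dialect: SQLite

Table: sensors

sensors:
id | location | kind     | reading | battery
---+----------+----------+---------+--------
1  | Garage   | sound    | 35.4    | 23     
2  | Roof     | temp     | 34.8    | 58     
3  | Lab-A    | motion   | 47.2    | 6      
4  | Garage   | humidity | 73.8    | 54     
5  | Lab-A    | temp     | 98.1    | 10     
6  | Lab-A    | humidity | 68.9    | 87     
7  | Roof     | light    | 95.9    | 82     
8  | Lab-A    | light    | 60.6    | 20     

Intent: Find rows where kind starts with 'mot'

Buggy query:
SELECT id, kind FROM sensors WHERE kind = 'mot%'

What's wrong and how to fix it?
Bug: '=' compares the literal string including the % character; pattern matching needs LIKE

Fix: Use LIKE for wildcard pattern matching

Corrected query:
SELECT id, kind FROM sensors WHERE kind LIKE 'mot%'

Result:
id | kind  
---+-------
3  | motion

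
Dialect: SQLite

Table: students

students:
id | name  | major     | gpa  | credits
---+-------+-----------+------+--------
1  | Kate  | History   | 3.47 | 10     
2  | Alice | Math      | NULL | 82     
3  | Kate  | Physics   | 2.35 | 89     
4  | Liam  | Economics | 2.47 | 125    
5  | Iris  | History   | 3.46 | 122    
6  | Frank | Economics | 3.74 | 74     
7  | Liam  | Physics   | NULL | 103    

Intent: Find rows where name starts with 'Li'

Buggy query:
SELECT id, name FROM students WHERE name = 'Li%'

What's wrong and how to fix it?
Bug: Wildcards only work with LIKE; '=' treats '%' as a literal character

Fix: Use LIKE for wildcard pattern matching

Corrected query:
SELECT id, name FROM students WHERE name LIKE 'Li%'

Result:
id | name
---+-----
4  | Liam
7  | Liam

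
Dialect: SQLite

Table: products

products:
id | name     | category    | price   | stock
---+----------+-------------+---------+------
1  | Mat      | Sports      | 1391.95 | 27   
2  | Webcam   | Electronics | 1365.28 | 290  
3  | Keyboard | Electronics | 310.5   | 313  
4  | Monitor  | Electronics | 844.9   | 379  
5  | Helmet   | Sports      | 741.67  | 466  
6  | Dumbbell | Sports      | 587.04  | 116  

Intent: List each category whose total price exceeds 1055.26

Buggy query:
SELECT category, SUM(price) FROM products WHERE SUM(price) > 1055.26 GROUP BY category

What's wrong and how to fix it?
Bug: Aggregate functions cannot appear in a WHERE clause

Fix: Use HAVING (which filters groups after aggregation) instead of WHERE

Corrected query:
SELECT category, SUM(price) FROM products GROUP BY category HAVING SUM(price) > 1055.26

Result:
category    | SUM(price)
------------+-----------
Electronics | 2520.68   
Sports      | 2720.66   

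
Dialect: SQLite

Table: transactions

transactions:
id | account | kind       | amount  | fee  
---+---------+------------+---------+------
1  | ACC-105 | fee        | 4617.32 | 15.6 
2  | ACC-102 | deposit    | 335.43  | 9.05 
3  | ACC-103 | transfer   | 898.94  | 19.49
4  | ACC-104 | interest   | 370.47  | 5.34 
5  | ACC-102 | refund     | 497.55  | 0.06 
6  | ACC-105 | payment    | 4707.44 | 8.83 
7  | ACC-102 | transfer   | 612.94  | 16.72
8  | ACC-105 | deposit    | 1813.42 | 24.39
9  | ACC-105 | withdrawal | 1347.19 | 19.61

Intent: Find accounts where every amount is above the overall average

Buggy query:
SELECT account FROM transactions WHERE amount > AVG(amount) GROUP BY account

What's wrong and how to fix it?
Bug: AVG() is an aggregate; it can't sit directly in WHERE

Fix: Use a subquery for AVG and a HAVING MIN(...) filter so the condition holds for every row in the group

Corrected query:
SELECT account FROM transactions GROUP BY account HAVING MIN(amount) > (SELECT AVG(amount) FROM transactions)

Result:
(no rows)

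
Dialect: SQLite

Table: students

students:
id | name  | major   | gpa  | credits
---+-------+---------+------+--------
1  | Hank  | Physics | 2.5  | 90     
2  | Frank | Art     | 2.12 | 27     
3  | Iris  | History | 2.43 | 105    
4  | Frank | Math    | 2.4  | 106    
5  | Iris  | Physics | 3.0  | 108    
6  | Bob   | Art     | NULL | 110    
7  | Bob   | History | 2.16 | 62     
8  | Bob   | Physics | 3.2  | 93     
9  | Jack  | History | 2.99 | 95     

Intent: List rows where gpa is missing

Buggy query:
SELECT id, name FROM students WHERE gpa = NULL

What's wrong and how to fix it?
Bug: Comparing to NULL with '=' never matches; NULL = NULL is unknown, not true

Fix: Replace '= NULL' with 'IS NULL'

Corrected query:
SELECT id, name FROM students WHERE gpa IS NULL

Result:
id | name
---+-----
6  | Bob 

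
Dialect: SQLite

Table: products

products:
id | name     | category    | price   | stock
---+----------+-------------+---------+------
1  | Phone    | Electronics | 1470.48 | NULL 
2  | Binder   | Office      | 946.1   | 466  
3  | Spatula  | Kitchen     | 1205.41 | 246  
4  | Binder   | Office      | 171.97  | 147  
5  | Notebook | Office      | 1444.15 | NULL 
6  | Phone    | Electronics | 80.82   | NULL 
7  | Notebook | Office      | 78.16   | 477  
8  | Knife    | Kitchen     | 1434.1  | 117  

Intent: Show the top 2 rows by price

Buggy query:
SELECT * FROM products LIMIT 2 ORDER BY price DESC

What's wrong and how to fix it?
Bug: LIMIT must come after ORDER BY

Fix: Swap the clauses: ORDER BY first, then LIMIT

Corrected query:
SELECT * FROM products ORDER BY price DESC LIMIT 2

Result:
id | name     | category    | price   | stock
---+----------+-------------+---------+------
1  | Phone    | Electronics | 1470.48 | NULL 
5  | Notebook | Office      | 1444.15 | NULL 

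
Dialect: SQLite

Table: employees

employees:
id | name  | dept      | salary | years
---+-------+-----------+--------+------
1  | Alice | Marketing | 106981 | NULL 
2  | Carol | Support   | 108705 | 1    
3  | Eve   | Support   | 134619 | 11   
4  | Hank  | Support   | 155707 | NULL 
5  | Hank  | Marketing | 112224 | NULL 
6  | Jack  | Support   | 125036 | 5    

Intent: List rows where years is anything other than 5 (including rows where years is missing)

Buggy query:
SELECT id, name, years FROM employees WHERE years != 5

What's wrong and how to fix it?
Bug: 'years != 5' is unknown when years is NULL, so NULL rows are silently excluded

Fix: Add an explicit OR years IS NULL to include the missing-value rows

Corrected query:
SELECT id, name, years FROM employees WHERE years != 5 OR years IS NULL

Result:
id | name  | years
---+-------+------
1  | Alice | NULL 
2  | Carol | 1    
3  | Eve   | 11   
4  | Hank  | NULL 
5  | Hank  | NULL 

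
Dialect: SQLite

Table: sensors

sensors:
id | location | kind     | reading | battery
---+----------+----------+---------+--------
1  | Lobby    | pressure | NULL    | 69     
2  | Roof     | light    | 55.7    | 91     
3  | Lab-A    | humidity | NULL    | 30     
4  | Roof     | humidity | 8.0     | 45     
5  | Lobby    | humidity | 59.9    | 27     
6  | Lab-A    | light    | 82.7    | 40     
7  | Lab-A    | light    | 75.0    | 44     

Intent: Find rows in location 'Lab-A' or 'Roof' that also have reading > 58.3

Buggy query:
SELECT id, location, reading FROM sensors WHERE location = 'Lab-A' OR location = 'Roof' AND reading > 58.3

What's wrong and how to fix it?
Bug: Without parentheses, AND is evaluated before OR, so the reading filter only applies to the 'Roof' branch

Fix: Group the OR with parentheses (or use IN), then AND the threshold

Corrected query:
SELECT id, location, reading FROM sensors WHERE (location = 'Lab-A' OR location = 'Roof') AND reading > 58.3

Result:
id | location | reading
---+----------+--------
6  | Lab-A    | 82.7   
7  | Lab-A    | 75     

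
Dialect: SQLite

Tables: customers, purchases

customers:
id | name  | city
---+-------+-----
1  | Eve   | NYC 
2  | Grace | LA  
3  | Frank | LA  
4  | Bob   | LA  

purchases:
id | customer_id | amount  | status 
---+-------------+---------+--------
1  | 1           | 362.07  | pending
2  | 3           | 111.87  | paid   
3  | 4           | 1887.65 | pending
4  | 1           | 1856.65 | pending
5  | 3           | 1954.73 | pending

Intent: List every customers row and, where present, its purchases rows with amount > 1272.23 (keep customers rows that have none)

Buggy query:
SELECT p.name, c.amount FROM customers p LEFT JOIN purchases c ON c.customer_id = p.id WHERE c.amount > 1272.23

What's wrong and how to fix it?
Bug: Filtering c.amount in WHERE discards the NULL rows produced by LEFT JOIN, turning it into an inner join

Fix: Put 'c.amount > 1272.23' in the JOIN's ON clause instead of WHERE

Corrected query:
SELECT p.name, c.amount FROM customers p LEFT JOIN purchases c ON c.customer_id = p.id AND c.amount > 1272.23

Result:
name  | amount 
------+--------
Eve   | 1856.65
Grace | NULL   
Frank | 1954.73
Bob   | 1887.65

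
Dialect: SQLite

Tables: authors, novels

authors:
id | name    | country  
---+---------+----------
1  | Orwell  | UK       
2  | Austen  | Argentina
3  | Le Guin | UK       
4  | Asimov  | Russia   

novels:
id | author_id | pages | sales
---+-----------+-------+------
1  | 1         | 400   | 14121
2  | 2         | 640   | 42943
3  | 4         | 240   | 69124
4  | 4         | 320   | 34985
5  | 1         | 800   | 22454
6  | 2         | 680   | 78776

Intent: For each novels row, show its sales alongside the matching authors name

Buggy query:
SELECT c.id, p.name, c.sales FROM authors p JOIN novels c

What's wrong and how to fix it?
Bug: JOIN with no ON clause produces a cartesian product; every novels row pairs with every authors row

Fix: Add ON c.author_id = p.id to the JOIN

Corrected query:
SELECT c.id, p.name, c.sales FROM authors p JOIN novels c ON c.author_id = p.id

Result:
id | name   | sales
---+--------+------
1  | Orwell | 14121
2  | Austen | 42943
3  | Asimov | 69124
4  | Asimov | 34985
5  | Orwell | 22454
6  | Austen | 78776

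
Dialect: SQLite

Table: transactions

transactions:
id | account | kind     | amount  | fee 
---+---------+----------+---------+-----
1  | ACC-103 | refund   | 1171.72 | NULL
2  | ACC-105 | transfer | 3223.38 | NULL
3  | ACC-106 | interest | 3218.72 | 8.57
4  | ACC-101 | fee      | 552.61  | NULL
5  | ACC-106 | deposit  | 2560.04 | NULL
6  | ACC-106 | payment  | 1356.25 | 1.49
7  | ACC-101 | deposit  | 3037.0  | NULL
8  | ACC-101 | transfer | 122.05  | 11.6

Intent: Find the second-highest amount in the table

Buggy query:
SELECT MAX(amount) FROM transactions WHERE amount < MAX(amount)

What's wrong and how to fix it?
Bug: MAX(amount) on the right of the comparison is an aggregate-in-WHERE error

Fix: Compute the overall MAX in a subquery, then take MAX of rows below it

Corrected query:
SELECT MAX(amount) FROM transactions WHERE amount < (SELECT MAX(amount) FROM transactions)

Result:
MAX(amount)
-----------
3218.72    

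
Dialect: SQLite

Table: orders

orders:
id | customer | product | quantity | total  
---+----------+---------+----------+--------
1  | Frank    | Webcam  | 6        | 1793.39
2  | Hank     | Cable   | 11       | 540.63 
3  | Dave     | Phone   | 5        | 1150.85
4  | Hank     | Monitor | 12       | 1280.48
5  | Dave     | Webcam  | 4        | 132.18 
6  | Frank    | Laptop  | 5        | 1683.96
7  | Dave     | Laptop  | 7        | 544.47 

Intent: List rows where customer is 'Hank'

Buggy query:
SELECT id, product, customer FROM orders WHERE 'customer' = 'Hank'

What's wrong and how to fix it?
Bug: 'customer' in single quotes is a string literal, not the column; the comparison is literal-vs-literal and never true

Fix: Reference the column as customer without single quotes

Corrected query:
SELECT id, product, customer FROM orders WHERE customer = 'Hank'

Result:
id | product | customer
---+---------+---------
2  | Cable   | Hank    
4  | Monitor | Hank    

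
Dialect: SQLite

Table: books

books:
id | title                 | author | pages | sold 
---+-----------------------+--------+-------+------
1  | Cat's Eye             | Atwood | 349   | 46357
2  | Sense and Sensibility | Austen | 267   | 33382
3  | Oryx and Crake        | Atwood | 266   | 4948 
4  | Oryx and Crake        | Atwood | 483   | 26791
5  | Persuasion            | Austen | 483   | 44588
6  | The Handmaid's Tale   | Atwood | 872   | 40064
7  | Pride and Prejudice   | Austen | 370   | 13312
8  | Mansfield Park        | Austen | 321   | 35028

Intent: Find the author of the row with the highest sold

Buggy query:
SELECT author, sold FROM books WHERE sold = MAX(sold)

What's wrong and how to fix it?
Bug: MAX(sold) is an aggregate and cannot be used directly in WHERE

Fix: Use a subquery: WHERE sold = (SELECT MAX(sold) FROM books)

Corrected query:
SELECT author, sold FROM books WHERE sold = (SELECT MAX(sold) FROM books)

Result:
author | sold 
-------+------
Atwood | 46357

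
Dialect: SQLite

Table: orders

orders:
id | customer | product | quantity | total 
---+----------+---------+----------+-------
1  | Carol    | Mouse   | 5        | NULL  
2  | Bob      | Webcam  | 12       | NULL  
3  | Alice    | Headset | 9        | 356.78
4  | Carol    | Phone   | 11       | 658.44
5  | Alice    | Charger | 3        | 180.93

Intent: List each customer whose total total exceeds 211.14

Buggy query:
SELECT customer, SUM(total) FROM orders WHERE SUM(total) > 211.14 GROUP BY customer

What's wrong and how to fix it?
Bug: SUM(total) is an aggregate, but WHERE filters rows before aggregation

Fix: Move the aggregate condition to a HAVING clause

Corrected query:
SELECT customer, SUM(total) FROM orders GROUP BY customer HAVING SUM(total) > 211.14

Result:
customer | SUM(total)
---------+-----------
Alice    | 537.71    
Carol    | 658.44    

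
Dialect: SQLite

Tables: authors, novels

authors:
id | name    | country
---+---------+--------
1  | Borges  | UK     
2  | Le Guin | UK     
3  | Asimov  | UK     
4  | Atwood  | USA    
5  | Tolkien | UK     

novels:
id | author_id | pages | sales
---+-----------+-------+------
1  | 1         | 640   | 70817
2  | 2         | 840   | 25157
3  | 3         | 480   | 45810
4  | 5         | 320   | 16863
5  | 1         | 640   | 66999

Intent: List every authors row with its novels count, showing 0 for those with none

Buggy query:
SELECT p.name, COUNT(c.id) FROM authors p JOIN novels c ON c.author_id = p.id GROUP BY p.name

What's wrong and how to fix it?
Bug: INNER JOIN drops authors rows that have no matching novels rows

Fix: Use LEFT JOIN so parents without children still appear (COUNT(c.id) gives 0)

Corrected query:
SELECT p.name, COUNT(c.id) FROM authors p LEFT JOIN novels c ON c.author_id = p.id GROUP BY p.name

Result:
name    | COUNT(c.id)
--------+------------
Asimov  | 1          
Atwood  | 0          
Borges  | 2          
Le Guin | 1          
Tolkien | 1          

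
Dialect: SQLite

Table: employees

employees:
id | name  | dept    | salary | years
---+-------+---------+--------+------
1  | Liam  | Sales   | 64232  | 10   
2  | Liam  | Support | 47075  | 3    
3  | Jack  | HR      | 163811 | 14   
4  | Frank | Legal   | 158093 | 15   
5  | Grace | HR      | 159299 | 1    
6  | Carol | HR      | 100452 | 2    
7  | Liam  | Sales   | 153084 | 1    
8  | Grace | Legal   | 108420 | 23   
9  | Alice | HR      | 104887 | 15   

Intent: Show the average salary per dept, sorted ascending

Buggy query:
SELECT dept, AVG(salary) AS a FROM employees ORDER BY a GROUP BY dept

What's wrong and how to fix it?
Bug: ORDER BY appears before GROUP BY; SQL clause order requires GROUP BY first

Fix: Reorder: SELECT … FROM … GROUP BY … ORDER BY …

Corrected query:
SELECT dept, AVG(salary) AS a FROM employees GROUP BY dept ORDER BY a

Result:
dept    | a        
--------+----------
Support | 47075    
Sales   | 108658   
HR      | 132112.25
Legal   | 133256.5 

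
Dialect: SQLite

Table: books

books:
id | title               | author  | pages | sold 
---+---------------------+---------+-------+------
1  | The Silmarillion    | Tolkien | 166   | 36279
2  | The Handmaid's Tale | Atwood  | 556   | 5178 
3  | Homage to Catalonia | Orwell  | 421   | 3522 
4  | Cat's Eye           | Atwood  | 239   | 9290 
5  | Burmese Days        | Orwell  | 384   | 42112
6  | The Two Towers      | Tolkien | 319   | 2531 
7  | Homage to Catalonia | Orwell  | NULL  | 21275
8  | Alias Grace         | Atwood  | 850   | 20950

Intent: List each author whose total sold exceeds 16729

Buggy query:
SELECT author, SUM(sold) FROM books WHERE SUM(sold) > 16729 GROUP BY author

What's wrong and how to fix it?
Bug: SUM(sold) is an aggregate, but WHERE filters rows before aggregation

Fix: Move the aggregate condition to a HAVING clause

Corrected query:
SELECT author, SUM(sold) FROM books GROUP BY author HAVING SUM(sold) > 16729

Result:
author  | SUM(sold)
--------+----------
Atwood  | 35418    
Orwell  | 66909    
Tolkien | 38810    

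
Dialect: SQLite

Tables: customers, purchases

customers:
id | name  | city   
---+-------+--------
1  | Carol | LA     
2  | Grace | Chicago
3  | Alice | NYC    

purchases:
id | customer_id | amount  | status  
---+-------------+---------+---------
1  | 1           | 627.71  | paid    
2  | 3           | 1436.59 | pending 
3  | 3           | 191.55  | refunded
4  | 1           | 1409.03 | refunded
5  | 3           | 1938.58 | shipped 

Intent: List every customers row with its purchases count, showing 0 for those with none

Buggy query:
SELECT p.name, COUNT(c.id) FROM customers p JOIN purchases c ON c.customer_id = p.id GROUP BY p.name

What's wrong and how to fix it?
Bug: An inner join excludes parents with zero children

Fix: Use LEFT JOIN so parents without children still appear (COUNT(c.id) gives 0)

Corrected query:
SELECT p.name, COUNT(c.id) FROM customers p LEFT JOIN purchases c ON c.customer_id = p.id GROUP BY p.name

Result:
name  | COUNT(c.id)
------+------------
Alice | 3          
Carol | 2          
Grace | 0          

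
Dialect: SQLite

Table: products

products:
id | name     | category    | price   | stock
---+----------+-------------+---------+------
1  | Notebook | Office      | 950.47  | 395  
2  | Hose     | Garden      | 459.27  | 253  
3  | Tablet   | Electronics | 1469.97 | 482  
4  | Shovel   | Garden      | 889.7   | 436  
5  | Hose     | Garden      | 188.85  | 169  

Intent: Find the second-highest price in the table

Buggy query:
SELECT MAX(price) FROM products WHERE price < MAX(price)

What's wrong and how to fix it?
Bug: MAX(price) on the right of the comparison is an aggregate-in-WHERE error

Fix: Compute the overall MAX in a subquery, then take MAX of rows below it

Corrected query:
SELECT MAX(price) FROM products WHERE price < (SELECT MAX(price) FROM products)

Result:
MAX(price)
----------
950.47    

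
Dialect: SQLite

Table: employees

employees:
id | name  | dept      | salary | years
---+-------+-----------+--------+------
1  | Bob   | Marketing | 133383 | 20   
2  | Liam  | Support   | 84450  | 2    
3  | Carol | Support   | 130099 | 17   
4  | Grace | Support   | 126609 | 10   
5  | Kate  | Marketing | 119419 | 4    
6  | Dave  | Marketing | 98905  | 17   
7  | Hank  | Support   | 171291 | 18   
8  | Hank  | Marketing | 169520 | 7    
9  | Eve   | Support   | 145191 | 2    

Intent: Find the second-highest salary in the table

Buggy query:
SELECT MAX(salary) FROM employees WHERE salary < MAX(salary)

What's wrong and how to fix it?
Bug: The inner MAX is an aggregate inside WHERE, which is not allowed

Fix: Compute the overall MAX in a subquery, then take MAX of rows below it

Corrected query:
SELECT MAX(salary) FROM employees WHERE salary < (SELECT MAX(salary) FROM employees)

Result:
MAX(salary)
-----------
169520     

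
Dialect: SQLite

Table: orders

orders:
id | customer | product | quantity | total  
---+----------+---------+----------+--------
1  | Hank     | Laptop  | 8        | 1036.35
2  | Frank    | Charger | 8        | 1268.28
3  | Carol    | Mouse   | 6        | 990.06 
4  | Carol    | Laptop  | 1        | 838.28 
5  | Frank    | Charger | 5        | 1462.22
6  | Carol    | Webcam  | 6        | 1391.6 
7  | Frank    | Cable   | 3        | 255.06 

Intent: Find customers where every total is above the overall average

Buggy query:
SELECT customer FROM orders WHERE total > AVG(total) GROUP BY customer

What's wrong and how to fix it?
Bug: WHERE evaluates per row before aggregation, so AVG() is unavailable

Fix: Compute the overall average in a scalar subquery and compare each group's MIN against it in HAVING

Corrected query:
SELECT customer FROM orders GROUP BY customer HAVING MIN(total) > (SELECT AVG(total) FROM orders)

Result:
customer
--------
Hank    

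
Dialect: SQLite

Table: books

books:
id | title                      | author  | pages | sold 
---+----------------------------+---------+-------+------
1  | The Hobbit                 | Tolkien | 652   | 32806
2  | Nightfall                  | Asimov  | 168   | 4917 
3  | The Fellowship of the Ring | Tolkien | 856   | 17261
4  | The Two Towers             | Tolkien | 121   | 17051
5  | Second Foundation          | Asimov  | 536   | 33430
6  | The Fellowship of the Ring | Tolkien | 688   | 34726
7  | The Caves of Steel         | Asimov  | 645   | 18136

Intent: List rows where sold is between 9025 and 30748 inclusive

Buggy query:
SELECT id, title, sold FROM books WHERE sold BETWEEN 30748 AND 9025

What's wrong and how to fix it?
Bug: The bounds are reversed; BETWEEN a AND b requires a <= b to match anything

Fix: Write BETWEEN 9025 AND 30748

Corrected query:
SELECT id, title, sold FROM books WHERE sold BETWEEN 9025 AND 30748

Result:
id | title                      | sold 
---+----------------------------+------
3  | The Fellowship of the Ring | 17261
4  | The Two Towers             | 17051
7  | The Caves of Steel         | 18136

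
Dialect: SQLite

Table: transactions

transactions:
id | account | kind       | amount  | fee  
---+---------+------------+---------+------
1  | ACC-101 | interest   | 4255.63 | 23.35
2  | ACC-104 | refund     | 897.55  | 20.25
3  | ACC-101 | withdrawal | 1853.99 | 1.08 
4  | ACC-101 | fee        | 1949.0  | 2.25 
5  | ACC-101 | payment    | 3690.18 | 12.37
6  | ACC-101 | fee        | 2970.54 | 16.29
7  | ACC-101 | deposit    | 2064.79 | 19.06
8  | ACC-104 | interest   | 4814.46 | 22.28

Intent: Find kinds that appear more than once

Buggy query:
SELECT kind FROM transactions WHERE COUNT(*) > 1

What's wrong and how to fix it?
Bug: WHERE can't reference COUNT(*); aggregates are computed after WHERE

Fix: Group first, then use HAVING for the count condition

Corrected query:
SELECT kind FROM transactions GROUP BY kind HAVING COUNT(*) > 1

Result:
kind    
--------
fee     
interest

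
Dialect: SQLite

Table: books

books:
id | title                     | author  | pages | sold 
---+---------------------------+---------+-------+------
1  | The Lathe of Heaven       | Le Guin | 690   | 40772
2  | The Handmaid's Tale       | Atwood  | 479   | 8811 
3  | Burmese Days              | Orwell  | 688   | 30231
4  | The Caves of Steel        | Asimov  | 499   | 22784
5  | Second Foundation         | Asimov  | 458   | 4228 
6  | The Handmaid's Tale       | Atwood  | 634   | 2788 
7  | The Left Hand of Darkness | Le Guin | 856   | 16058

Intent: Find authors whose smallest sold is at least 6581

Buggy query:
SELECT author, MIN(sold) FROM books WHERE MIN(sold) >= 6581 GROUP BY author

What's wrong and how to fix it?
Bug: Aggregates like MIN are computed per group after WHERE runs

Fix: Replace WHERE with HAVING after the GROUP BY

Corrected query:
SELECT author, MIN(sold) FROM books GROUP BY author HAVING MIN(sold) >= 6581

Result:
author  | MIN(sold)
--------+----------
Le Guin | 16058    
Orwell  | 30231    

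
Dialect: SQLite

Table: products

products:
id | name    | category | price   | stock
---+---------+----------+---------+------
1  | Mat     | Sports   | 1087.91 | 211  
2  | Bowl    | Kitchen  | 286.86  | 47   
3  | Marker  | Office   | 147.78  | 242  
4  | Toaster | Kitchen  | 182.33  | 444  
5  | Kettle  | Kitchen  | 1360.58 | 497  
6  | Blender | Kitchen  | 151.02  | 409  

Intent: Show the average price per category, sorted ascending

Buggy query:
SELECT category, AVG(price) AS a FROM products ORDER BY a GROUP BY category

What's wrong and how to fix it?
Bug: ORDER BY appears before GROUP BY; SQL clause order requires GROUP BY first

Fix: Move ORDER BY to the end, after GROUP BY

Corrected query:
SELECT category, AVG(price) AS a FROM products GROUP BY category ORDER BY a

Result:
category | a       
---------+---------
Office   | 147.78  
Kitchen  | 495.1975
Sports   | 1087.91 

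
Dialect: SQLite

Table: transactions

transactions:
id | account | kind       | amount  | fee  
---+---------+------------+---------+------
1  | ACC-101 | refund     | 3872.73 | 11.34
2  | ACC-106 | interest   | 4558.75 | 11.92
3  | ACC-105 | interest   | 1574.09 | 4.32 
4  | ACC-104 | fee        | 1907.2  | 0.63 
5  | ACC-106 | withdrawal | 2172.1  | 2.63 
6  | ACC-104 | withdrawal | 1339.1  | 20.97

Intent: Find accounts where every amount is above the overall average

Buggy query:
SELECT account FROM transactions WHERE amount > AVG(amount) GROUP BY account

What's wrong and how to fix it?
Bug: AVG() is an aggregate; it can't sit directly in WHERE

Fix: Use a subquery for AVG and a HAVING MIN(...) filter so the condition holds for every row in the group

Corrected query:
SELECT account FROM transactions GROUP BY account HAVING MIN(amount) > (SELECT AVG(amount) FROM transactions)

Result:
account
-------
ACC-101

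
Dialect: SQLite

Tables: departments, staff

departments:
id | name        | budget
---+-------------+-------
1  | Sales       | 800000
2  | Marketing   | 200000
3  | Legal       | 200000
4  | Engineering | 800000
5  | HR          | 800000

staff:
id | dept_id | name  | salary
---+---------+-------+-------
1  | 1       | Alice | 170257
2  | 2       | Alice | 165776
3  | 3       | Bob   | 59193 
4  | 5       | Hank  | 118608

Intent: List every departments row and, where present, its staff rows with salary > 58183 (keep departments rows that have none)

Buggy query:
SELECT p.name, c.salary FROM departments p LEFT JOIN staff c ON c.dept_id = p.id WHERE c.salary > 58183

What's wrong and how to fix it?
Bug: A WHERE condition on the right-hand table after LEFT JOIN drops unmatched parents

Fix: Move the right-table condition into the ON clause so unmatched parents are kept

Corrected query:
SELECT p.name, c.salary FROM departments p LEFT JOIN staff c ON c.dept_id = p.id AND c.salary > 58183

Result:
name        | salary
------------+-------
Sales       | 170257
Marketing   | 165776
Legal       | 59193 
Engineering | NULL  
HR          | 118608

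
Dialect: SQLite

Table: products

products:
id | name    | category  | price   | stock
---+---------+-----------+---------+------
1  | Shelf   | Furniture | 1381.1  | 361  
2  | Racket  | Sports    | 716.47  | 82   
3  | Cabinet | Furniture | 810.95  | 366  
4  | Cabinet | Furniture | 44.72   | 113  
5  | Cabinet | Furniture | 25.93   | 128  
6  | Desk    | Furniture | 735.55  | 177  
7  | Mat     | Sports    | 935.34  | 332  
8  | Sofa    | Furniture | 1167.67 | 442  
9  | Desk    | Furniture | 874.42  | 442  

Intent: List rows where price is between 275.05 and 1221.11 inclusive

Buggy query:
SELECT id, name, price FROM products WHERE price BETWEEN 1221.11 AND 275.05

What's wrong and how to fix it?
Bug: The bounds are reversed; BETWEEN a AND b requires a <= b to match anything

Fix: Write BETWEEN 275.05 AND 1221.11

Corrected query:
SELECT id, name, price FROM products WHERE price BETWEEN 275.05 AND 1221.11

Result:
id | name    | price  
---+---------+--------
2  | Racket  | 716.47 
3  | Cabinet | 810.95 
6  | Desk    | 735.55 
7  | Mat     | 935.34 
8  | Sofa    | 1167.67
9  | Desk    | 874.42 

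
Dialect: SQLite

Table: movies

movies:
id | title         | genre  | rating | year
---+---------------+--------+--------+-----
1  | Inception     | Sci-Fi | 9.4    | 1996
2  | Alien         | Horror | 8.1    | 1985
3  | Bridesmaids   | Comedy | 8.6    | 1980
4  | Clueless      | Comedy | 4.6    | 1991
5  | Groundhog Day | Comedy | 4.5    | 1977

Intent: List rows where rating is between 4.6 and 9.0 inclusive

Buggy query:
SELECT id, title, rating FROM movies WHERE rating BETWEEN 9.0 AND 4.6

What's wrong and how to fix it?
Bug: BETWEEN expects the lower bound first; with 9.0 AND 4.6 the range is empty

Fix: Swap the bounds so the smaller value comes first

Corrected query:
SELECT id, title, rating FROM movies WHERE rating BETWEEN 4.6 AND 9.0

Result:
id | title       | rating
---+-------------+-------
2  | Alien       | 8.1   
3  | Bridesmaids | 8.6   
4  | Clueless    | 4.6   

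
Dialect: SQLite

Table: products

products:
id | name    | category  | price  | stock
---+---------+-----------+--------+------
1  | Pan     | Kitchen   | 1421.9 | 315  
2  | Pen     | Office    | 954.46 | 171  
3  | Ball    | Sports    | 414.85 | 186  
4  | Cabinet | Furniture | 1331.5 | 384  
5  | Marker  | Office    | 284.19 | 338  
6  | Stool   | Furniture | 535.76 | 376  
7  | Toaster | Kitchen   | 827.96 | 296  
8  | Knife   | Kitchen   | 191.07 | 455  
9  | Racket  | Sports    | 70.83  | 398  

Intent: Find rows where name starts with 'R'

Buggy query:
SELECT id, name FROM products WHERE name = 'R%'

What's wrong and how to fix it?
Bug: Wildcards only work with LIKE; '=' treats '%' as a literal character

Fix: Use LIKE for wildcard pattern matching

Corrected query:
SELECT id, name FROM products WHERE name LIKE 'R%'

Result:
id | name  
---+-------
9  | Racket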